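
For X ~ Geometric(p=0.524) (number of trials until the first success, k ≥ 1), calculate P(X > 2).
0.226576

We have X ~ Geometric(p=0.524) (number of trials until the first success, k ≥ 1).

P(X > 2) = 1 - P(X ≤ 2)
                = 1 - F(2)
                = 1 - 0.773424
                = 0.226576

So there's approximately a 22.7% chance that X exceeds 2.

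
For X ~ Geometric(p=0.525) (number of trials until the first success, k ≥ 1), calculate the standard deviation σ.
1.3128

We have X ~ Geometric(p=0.525) (number of trials until the first success, k ≥ 1).

For a Geometric distribution with p=0.525 (number of trials until the first success, k ≥ 1):
σ = √Var(X) = 1.3128

The standard deviation is the square root of the variance.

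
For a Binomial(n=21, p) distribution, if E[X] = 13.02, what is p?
p = 0.62

For a Binomial(n, p) distribution:
E[X] = n × p

Given n = 21 and E[X] = 13.02:
13.02 = 21 × p
p = 13.02 / 21 = 0.62

Verification: Binomial(21, 0.62) has E[X] = 13.02 ✓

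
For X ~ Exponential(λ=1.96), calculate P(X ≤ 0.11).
0.193942

We have X ~ Exponential(λ=1.96).

The CDF gives us P(X ≤ k).

Using the CDF:
P(X ≤ 0.11) = 0.193942

This means there's approximately a 19.4% chance that X is at most 0.11.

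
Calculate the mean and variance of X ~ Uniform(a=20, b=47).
E[X] = 33.5000, Var(X) = 60.7500

We have X ~ Uniform(a=20, b=47).

For a Uniform distribution with a=20, b=47:

Expected value:
E[X] = 33.5000

Variance:
Var(X) = 60.7500

Standard deviation:
σ = √Var(X) = 7.7942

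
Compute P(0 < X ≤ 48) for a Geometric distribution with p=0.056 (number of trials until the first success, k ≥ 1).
0.937099

We have X ~ Geometric(p=0.056) (number of trials until the first success, k ≥ 1).

To find P(0 < X ≤ 48), we use:
P(0 < X ≤ 48) = P(X ≤ 48) - P(X ≤ 0)
                 = F(48) - F(0)
                 = 0.937099 - 0.000000
                 = 0.937099

So there's approximately a 93.7% chance that X falls in this range.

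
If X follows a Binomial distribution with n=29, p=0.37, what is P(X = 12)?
0.132539

We have X ~ Binomial(n=29, p=0.37).

For a Binomial distribution, the PMF gives us the probability of each outcome.

Using the PMF formula:
P(X = 12) = 0.132539

Rounded to 4 decimal places: 0.1325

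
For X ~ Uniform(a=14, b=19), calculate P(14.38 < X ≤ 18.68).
0.860000

We have X ~ Uniform(a=14, b=19).

To find P(14.38 < X ≤ 18.68), we use:
P(14.38 < X ≤ 18.68) = P(X ≤ 18.68) - P(X ≤ 14.38)
                 = F(18.68) - F(14.38)
                 = 0.936000 - 0.076000
                 = 0.860000

So there's approximately a 86.0% chance that X falls in this range.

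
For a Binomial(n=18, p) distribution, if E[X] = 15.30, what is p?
p = 0.85

For a Binomial(n, p) distribution:
E[X] = n × p

Given n = 18 and E[X] = 15.30:
15.30 = 18 × p
p = 15.30 / 18 = 0.85

Verification: Binomial(18, 0.85) has E[X] = 15.30 ✓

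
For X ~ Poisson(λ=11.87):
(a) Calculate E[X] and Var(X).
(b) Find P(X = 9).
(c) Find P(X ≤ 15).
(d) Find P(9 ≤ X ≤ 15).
(a) E[X] = 11.8700, Var(X) = 11.8700
(b) P(X = 9) = 0.090202
(c) P(X ≤ 15) = 0.853673
(d) P(9 ≤ X ≤ 15) = 0.689941

We have X ~ Poisson(λ=11.87).

(a) Moments:
E[X] = 11.8700
Var(X) = 11.8700
σ = √Var(X) = 3.4453

(b) Point probability using PMF:
P(X = 9) = 0.090202

(c) Cumulative probability using CDF:
P(X ≤ 15) = F(15) = 0.853673

(d) Range probability:
P(9 ≤ X ≤ 15) = P(X ≤ 15) - P(X ≤ 8)
                   = F(15) - F(8)
                   = 0.853673 - 0.163732
                   = 0.689941

This means approximately 69.0% of outcomes fall in the interval [9, 15].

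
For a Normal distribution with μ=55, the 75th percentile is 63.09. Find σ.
σ = 11.9943

For X ~ Normal(μ, σ), the p-th percentile satisfies x = μ + z_p × σ,
where z_p = Φ⁻¹(p) is the standard normal quantile.

Step 1: z_{0.75} = Φ⁻¹(0.75) = 0.6745

Step 2: Solve for σ:
63.09 = 55 + 0.6745 × σ
σ = (63.09 - 55) / 0.6745
σ = 8.09 / 0.6745
σ = 11.9943

Verification: μ + z × σ = 55 + 0.6745 × 11.9943 = 63.09 ✓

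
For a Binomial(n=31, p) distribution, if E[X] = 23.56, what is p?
p = 0.76

For a Binomial(n, p) distribution:
E[X] = n × p

Given n = 31 and E[X] = 23.56:
23.56 = 31 × p
p = 23.56 / 31 = 0.76

Verification: Binomial(31, 0.76) has E[X] = 23.56 ✓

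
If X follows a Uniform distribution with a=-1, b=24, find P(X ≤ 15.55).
0.662000

We have X ~ Uniform(a=-1, b=24).

The CDF gives us P(X ≤ k).

Using the CDF:
P(X ≤ 15.55) = 0.662000

This means there's approximately a 66.2% chance that X is at most 15.55.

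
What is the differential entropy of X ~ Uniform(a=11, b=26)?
2.7081 nats

We have X ~ Uniform(a=11, b=26).

The differential entropy measures the uncertainty or information content of the distribution.

For a Uniform distribution with a=11, b=26:
h(X) = 2.7081 nats

(In bits, this would be 3.9069 bits.)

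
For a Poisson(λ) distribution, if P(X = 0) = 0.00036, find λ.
λ = 7.9294

For a Poisson(λ) distribution, the PMF at 0 is:
P(X = 0) = λ^0 e^(-λ) / 0! = e^(-λ)

Given P(X = 0) = 0.00036:
e^(-λ) = 0.00036
-λ = ln(0.00036)
λ = -ln(0.00036) = 7.9294

Verification: e^(-7.9294) = 0.00036 ✓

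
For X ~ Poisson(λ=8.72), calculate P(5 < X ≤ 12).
0.761406

We have X ~ Poisson(λ=8.72).

To find P(5 < X ≤ 12), we use:
P(5 < X ≤ 12) = P(X ≤ 12) - P(X ≤ 5)
                 = F(12) - F(5)
                 = 0.895188 - 0.133782
                 = 0.761406

So there's approximately a 76.1% chance that X falls in this range.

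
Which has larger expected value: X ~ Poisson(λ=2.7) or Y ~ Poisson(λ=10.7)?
Y has larger mean (10.7000 > 2.7000)

Compute the expected value for each distribution:

X ~ Poisson(λ=2.7):
E[X] = 2.7000

Y ~ Poisson(λ=10.7):
E[Y] = 10.7000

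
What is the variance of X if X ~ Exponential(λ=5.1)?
0.0384

We have X ~ Exponential(λ=5.1).

For an Exponential distribution with λ=5.1:
Var(X) = 0.0384

The variance measures the spread of the distribution around the mean.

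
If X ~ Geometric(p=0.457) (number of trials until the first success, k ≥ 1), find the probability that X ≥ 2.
0.543000

We have X ~ Geometric(p=0.457) (number of trials until the first success, k ≥ 1).

For discrete distributions, P(X ≥ 2) = 1 - P(X ≤ 1).

P(X ≤ 1) = 0.457000
P(X ≥ 2) = 1 - 0.457000 = 0.543000

So there's approximately a 54.3% chance that X is at least 2.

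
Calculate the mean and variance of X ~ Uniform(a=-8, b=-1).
E[X] = -4.5000, Var(X) = 4.0833

We have X ~ Uniform(a=-8, b=-1).

For a Uniform distribution with a=-8, b=-1:

Expected value:
E[X] = -4.5000

Variance:
Var(X) = 4.0833

Standard deviation:
σ = √Var(X) = 2.0207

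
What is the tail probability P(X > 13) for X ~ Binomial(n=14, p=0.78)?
0.030855

We have X ~ Binomial(n=14, p=0.78).

P(X > 13) = 1 - P(X ≤ 13)
                = 1 - F(13)
                = 1 - 0.969145
                = 0.030855

So there's approximately a 3.1% chance that X exceeds 13.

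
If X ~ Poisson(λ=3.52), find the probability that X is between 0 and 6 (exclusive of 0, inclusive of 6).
0.903559

We have X ~ Poisson(λ=3.52).

To find P(0 < X ≤ 6), we use:
P(0 < X ≤ 6) = P(X ≤ 6) - P(X ≤ 0)
                 = F(6) - F(0)
                 = 0.933159 - 0.029599
                 = 0.903559

So there's approximately a 90.4% chance that X falls in this range.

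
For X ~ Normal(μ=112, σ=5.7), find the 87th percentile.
118.4204

We have X ~ Normal(μ=112, σ=5.7).

We want to find x such that P(X ≤ x) = 0.87.

This is the 87th percentile, which means 87% of values fall below this point.

Using the inverse CDF (quantile function):
x = F⁻¹(0.87) = 118.4204

Verification: P(X ≤ 118.4204) = 0.87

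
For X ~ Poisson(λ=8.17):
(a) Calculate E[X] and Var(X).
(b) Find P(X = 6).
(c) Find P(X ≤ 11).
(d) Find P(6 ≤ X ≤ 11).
(a) E[X] = 8.1700, Var(X) = 8.1700
(b) P(X = 6) = 0.116900
(c) P(X ≤ 11) = 0.875415
(d) P(6 ≤ X ≤ 11) = 0.699260

We have X ~ Poisson(λ=8.17).

(a) Moments:
E[X] = 8.1700
Var(X) = 8.1700
σ = √Var(X) = 2.8583

(b) Point probability using PMF:
P(X = 6) = 0.116900

(c) Cumulative probability using CDF:
P(X ≤ 11) = F(11) = 0.875415

(d) Range probability:
P(6 ≤ X ≤ 11) = P(X ≤ 11) - P(X ≤ 5)
                   = F(11) - F(5)
                   = 0.875415 - 0.176155
                   = 0.699260

This means approximately 69.9% of outcomes fall in the interval [6, 11].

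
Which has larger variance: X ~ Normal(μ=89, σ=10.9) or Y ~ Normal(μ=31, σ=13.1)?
Y has larger variance (171.6100 > 118.8100)

Compute the variance for each distribution:

X ~ Normal(μ=89, σ=10.9):
Var(X) = 118.8100

Y ~ Normal(μ=31, σ=13.1):
Var(Y) = 171.6100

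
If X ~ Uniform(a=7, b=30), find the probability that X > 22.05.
0.345652

We have X ~ Uniform(a=7, b=30).

P(X > 22.05) = 1 - P(X ≤ 22.05)
                = 1 - F(22.05)
                = 1 - 0.654348
                = 0.345652

So there's approximately a 34.6% chance that X exceeds 22.05.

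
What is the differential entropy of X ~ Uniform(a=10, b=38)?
3.3322 nats

We have X ~ Uniform(a=10, b=38).

The differential entropy measures the uncertainty or information content of the distribution.

For a Uniform distribution with a=10, b=38:
h(X) = 3.3322 nats

(In bits, this would be 4.8074 bits.)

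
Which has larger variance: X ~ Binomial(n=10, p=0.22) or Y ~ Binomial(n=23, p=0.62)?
Y has larger variance (5.4188 > 1.7160)

Compute the variance for each distribution:

X ~ Binomial(n=10, p=0.22):
Var(X) = 1.7160

Y ~ Binomial(n=23, p=0.62):
Var(Y) = 5.4188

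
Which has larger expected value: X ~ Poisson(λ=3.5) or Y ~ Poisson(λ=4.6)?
Y has larger mean (4.6000 > 3.5000)

Compute the expected value for each distribution:

X ~ Poisson(λ=3.5):
E[X] = 3.5000

Y ~ Poisson(λ=4.6):
E[Y] = 4.6000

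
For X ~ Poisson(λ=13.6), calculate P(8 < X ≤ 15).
0.632969

We have X ~ Poisson(λ=13.6).

To find P(8 < X ≤ 15), we use:
P(8 < X ≤ 15) = P(X ≤ 15) - P(X ≤ 8)
                 = F(15) - F(8)
                 = 0.708289 - 0.075320
                 = 0.632969

So there's approximately a 63.3% chance that X falls in this range.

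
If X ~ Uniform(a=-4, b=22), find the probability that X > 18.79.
0.123462

We have X ~ Uniform(a=-4, b=22).

P(X > 18.79) = 1 - P(X ≤ 18.79)
                = 1 - F(18.79)
                = 1 - 0.876538
                = 0.123462

So there's approximately a 12.3% chance that X exceeds 18.79.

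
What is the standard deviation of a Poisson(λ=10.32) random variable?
3.2125

We have X ~ Poisson(λ=10.32).

For a Poisson distribution with λ=10.32:
σ = √Var(X) = 3.2125

The standard deviation is the square root of the variance.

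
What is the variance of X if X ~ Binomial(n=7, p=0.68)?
1.5232

We have X ~ Binomial(n=7, p=0.68).

For a Binomial distribution with n=7, p=0.68:
Var(X) = 1.5232

The variance measures the spread of the distribution around the mean.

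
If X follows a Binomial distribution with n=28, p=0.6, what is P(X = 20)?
0.074473

We have X ~ Binomial(n=28, p=0.6).

For a Binomial distribution, the PMF gives us the probability of each outcome.

Using the PMF formula:
P(X = 20) = 0.074473

Rounded to 4 decimal places: 0.0745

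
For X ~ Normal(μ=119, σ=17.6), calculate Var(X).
309.7600

We have X ~ Normal(μ=119, σ=17.6).

For a Normal distribution with μ=119, σ=17.6:
Var(X) = 309.7600

The variance measures the spread of the distribution around the mean.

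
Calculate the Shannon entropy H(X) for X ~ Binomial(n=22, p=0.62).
2.2404 nats

We have X ~ Binomial(n=22, p=0.62).

The Shannon entropy measures the uncertainty or information content of the distribution.

For a Binomial distribution with n=22, p=0.62:
H(X) = 2.2404 nats

(In bits, this would be 3.2322 bits.)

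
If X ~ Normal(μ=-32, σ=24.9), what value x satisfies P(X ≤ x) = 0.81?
-10.1404

We have X ~ Normal(μ=-32, σ=24.9).

We want to find x such that P(X ≤ x) = 0.81.

This is the 81st percentile, which means 81% of values fall below this point.

Using the inverse CDF (quantile function):
x = F⁻¹(0.81) = -10.1404

Verification: P(X ≤ -10.1404) = 0.81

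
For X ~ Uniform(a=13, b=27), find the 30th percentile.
17.2000

We have X ~ Uniform(a=13, b=27).

We want to find x such that P(X ≤ x) = 0.3.

This is the 30th percentile, which means 30% of values fall below this point.

Using the inverse CDF (quantile function):
x = F⁻¹(0.3) = 17.2000

Verification: P(X ≤ 17.2000) = 0.3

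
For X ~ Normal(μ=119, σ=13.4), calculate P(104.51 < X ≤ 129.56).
0.644897

We have X ~ Normal(μ=119, σ=13.4).

To find P(104.51 < X ≤ 129.56), we use:
P(104.51 < X ≤ 129.56) = P(X ≤ 129.56) - P(X ≤ 104.51)
                 = F(129.56) - F(104.51)
                 = 0.784669 - 0.139772
                 = 0.644897

So there's approximately a 64.5% chance that X falls in this range.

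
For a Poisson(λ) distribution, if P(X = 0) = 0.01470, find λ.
λ = 4.2199

For a Poisson(λ) distribution, the PMF at 0 is:
P(X = 0) = λ^0 e^(-λ) / 0! = e^(-λ)

Given P(X = 0) = 0.01470:
e^(-λ) = 0.01470
-λ = ln(0.01470)
λ = -ln(0.01470) = 4.2199

Verification: e^(-4.2199) = 0.01470 ✓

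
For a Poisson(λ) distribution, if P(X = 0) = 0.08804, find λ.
λ = 2.4300

For a Poisson(λ) distribution, the PMF at 0 is:
P(X = 0) = λ^0 e^(-λ) / 0! = e^(-λ)

Given P(X = 0) = 0.08804:
e^(-λ) = 0.08804
-λ = ln(0.08804)
λ = -ln(0.08804) = 2.4300

Verification: e^(-2.4300) = 0.08804 ✓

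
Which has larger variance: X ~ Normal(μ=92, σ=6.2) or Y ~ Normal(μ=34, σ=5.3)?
X has larger variance (38.4400 > 28.0900)

Compute the variance for each distribution:

X ~ Normal(μ=92, σ=6.2):
Var(X) = 38.4400

Y ~ Normal(μ=34, σ=5.3):
Var(Y) = 28.0900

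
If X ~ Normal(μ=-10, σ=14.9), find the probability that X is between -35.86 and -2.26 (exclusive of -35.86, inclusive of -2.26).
0.656961

We have X ~ Normal(μ=-10, σ=14.9).

To find P(-35.86 < X ≤ -2.26), we use:
P(-35.86 < X ≤ -2.26) = P(X ≤ -2.26) - P(X ≤ -35.86)
                 = F(-2.26) - F(-35.86)
                 = 0.698281 - 0.041320
                 = 0.656961

So there's approximately a 65.7% chance that X falls in this range.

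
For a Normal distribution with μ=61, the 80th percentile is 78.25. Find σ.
σ = 20.4962

For X ~ Normal(μ, σ), the p-th percentile satisfies x = μ + z_p × σ,
where z_p = Φ⁻¹(p) is the standard normal quantile.

Step 1: z_{0.8} = Φ⁻¹(0.8) = 0.8416

Step 2: Solve for σ:
78.25 = 61 + 0.8416 × σ
σ = (78.25 - 61) / 0.8416
σ = 17.25 / 0.8416
σ = 20.4962

Verification: μ + z × σ = 61 + 0.8416 × 20.4962 = 78.25 ✓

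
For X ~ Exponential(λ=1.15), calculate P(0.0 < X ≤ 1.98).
0.897408

We have X ~ Exponential(λ=1.15).

To find P(0.0 < X ≤ 1.98), we use:
P(0.0 < X ≤ 1.98) = P(X ≤ 1.98) - P(X ≤ 0.0)
                 = F(1.98) - F(0.0)
                 = 0.897408 - 0.000000
                 = 0.897408

So there's approximately a 89.7% chance that X falls in this range.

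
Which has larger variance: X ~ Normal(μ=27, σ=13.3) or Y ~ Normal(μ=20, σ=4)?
X has larger variance (176.8900 > 16.0000)

Compute the variance for each distribution:

X ~ Normal(μ=27, σ=13.3):
Var(X) = 176.8900

Y ~ Normal(μ=20, σ=4):
Var(Y) = 16.0000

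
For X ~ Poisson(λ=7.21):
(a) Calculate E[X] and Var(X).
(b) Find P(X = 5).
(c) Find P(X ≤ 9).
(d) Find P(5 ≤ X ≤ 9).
(a) E[X] = 7.2100, Var(X) = 7.2100
(b) P(X = 5) = 0.120014
(c) P(X ≤ 9) = 0.808579
(d) P(5 ≤ X ≤ 9) = 0.653897

We have X ~ Poisson(λ=7.21).

(a) Moments:
E[X] = 7.2100
Var(X) = 7.2100
σ = √Var(X) = 2.6851

(b) Point probability using PMF:
P(X = 5) = 0.120014

(c) Cumulative probability using CDF:
P(X ≤ 9) = F(9) = 0.808579

(d) Range probability:
P(5 ≤ X ≤ 9) = P(X ≤ 9) - P(X ≤ 4)
                   = F(9) - F(4)
                   = 0.808579 - 0.154681
                   = 0.653897

This means approximately 65.4% of outcomes fall in the interval [5, 9].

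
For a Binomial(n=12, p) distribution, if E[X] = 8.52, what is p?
p = 0.71

For a Binomial(n, p) distribution:
E[X] = n × p

Given n = 12 and E[X] = 8.52:
8.52 = 12 × p
p = 8.52 / 12 = 0.71

Verification: Binomial(12, 0.71) has E[X] = 8.52 ✓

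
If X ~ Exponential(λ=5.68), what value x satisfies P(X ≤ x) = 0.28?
0.0578

We have X ~ Exponential(λ=5.68).

We want to find x such that P(X ≤ x) = 0.28.

This is the 28th percentile, which means 28% of values fall below this point.

Using the inverse CDF (quantile function):
x = F⁻¹(0.28) = 0.0578

Verification: P(X ≤ 0.0578) = 0.28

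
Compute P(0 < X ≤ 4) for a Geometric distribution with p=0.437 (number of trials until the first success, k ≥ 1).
0.899531

We have X ~ Geometric(p=0.437) (number of trials until the first success, k ≥ 1).

To find P(0 < X ≤ 4), we use:
P(0 < X ≤ 4) = P(X ≤ 4) - P(X ≤ 0)
                 = F(4) - F(0)
                 = 0.899531 - 0.000000
                 = 0.899531

So there's approximately a 90.0% chance that X falls in this range.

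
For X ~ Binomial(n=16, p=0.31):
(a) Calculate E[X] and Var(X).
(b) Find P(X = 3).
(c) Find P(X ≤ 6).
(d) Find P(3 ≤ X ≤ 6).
(a) E[X] = 4.9600, Var(X) = 3.4224
(b) P(X = 3) = 0.134064
(c) P(X ≤ 6) = 0.800302
(d) P(3 ≤ X ≤ 6) = 0.714743

We have X ~ Binomial(n=16, p=0.31).

(a) Moments:
E[X] = 4.9600
Var(X) = 3.4224
σ = √Var(X) = 1.8500

(b) Point probability using PMF:
P(X = 3) = 0.134064

(c) Cumulative probability using CDF:
P(X ≤ 6) = F(6) = 0.800302

(d) Range probability:
P(3 ≤ X ≤ 6) = P(X ≤ 6) - P(X ≤ 2)
                   = F(6) - F(2)
                   = 0.800302 - 0.085559
                   = 0.714743

This means approximately 71.5% of outcomes fall in the interval [3, 6].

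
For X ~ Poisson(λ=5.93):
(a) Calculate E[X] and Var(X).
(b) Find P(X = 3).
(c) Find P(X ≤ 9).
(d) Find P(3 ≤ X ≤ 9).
(a) E[X] = 5.9300, Var(X) = 5.9300
(b) P(X = 3) = 0.092395
(c) P(X ≤ 9) = 0.920810
(d) P(3 ≤ X ≤ 9) = 0.855644

We have X ~ Poisson(λ=5.93).

(a) Moments:
E[X] = 5.9300
Var(X) = 5.9300
σ = √Var(X) = 2.4352

(b) Point probability using PMF:
P(X = 3) = 0.092395

(c) Cumulative probability using CDF:
P(X ≤ 9) = F(9) = 0.920810

(d) Range probability:
P(3 ≤ X ≤ 9) = P(X ≤ 9) - P(X ≤ 2)
                   = F(9) - F(2)
                   = 0.920810 - 0.065166
                   = 0.855644

This means approximately 85.6% of outcomes fall in the interval [3, 9].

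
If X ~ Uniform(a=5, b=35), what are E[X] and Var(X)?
E[X] = 20.0000, Var(X) = 75.0000

We have X ~ Uniform(a=5, b=35).

For a Uniform distribution with a=5, b=35:

Expected value:
E[X] = 20.0000

Variance:
Var(X) = 75.0000

Standard deviation:
σ = √Var(X) = 8.6603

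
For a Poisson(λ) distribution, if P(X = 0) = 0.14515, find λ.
λ = 1.9300

For a Poisson(λ) distribution, the PMF at 0 is:
P(X = 0) = λ^0 e^(-λ) / 0! = e^(-λ)

Given P(X = 0) = 0.14515:
e^(-λ) = 0.14515
-λ = ln(0.14515)
λ = -ln(0.14515) = 1.9300

Verification: e^(-1.9300) = 0.14515 ✓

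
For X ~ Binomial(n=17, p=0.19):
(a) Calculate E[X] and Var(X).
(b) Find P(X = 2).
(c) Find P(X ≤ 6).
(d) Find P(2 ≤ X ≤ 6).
(a) E[X] = 3.2300, Var(X) = 2.6163
(b) P(X = 2) = 0.208124
(c) P(X ≤ 6) = 0.970896
(d) P(2 ≤ X ≤ 6) = 0.832175

We have X ~ Binomial(n=17, p=0.19).

(a) Moments:
E[X] = 3.2300
Var(X) = 2.6163
σ = √Var(X) = 1.6175

(b) Point probability using PMF:
P(X = 2) = 0.208124

(c) Cumulative probability using CDF:
P(X ≤ 6) = F(6) = 0.970896

(d) Range probability:
P(2 ≤ X ≤ 6) = P(X ≤ 6) - P(X ≤ 1)
                   = F(6) - F(1)
                   = 0.970896 - 0.138721
                   = 0.832175

This means approximately 83.2% of outcomes fall in the interval [2, 6].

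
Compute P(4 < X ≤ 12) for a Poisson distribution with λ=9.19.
0.812632

We have X ~ Poisson(λ=9.19).

To find P(4 < X ≤ 12), we use:
P(4 < X ≤ 12) = P(X ≤ 12) - P(X ≤ 4)
                 = F(12) - F(4)
                 = 0.861514 - 0.048882
                 = 0.812632

So there's approximately a 81.3% chance that X falls in this range.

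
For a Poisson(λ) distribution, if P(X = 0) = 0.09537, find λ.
λ = 2.3500

For a Poisson(λ) distribution, the PMF at 0 is:
P(X = 0) = λ^0 e^(-λ) / 0! = e^(-λ)

Given P(X = 0) = 0.09537:
e^(-λ) = 0.09537
-λ = ln(0.09537)
λ = -ln(0.09537) = 2.3500

Verification: e^(-2.3500) = 0.09537 ✓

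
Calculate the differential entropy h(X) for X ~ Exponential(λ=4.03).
-0.3938 nats

We have X ~ Exponential(λ=4.03).

The differential entropy measures the uncertainty or information content of the distribution.

For an Exponential distribution with λ=4.03:
h(X) = -0.3938 nats

(In bits, this would be -0.5681 bits.)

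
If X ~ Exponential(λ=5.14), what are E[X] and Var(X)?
E[X] = 0.1946, Var(X) = 0.0379

We have X ~ Exponential(λ=5.14).

For an Exponential distribution with λ=5.14:

Expected value:
E[X] = 0.1946

Variance:
Var(X) = 0.0379

Standard deviation:
σ = √Var(X) = 0.1946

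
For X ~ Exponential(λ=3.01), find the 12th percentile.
0.0425

We have X ~ Exponential(λ=3.01).

We want to find x such that P(X ≤ x) = 0.12.

This is the 12th percentile, which means 12% of values fall below this point.

Using the inverse CDF (quantile function):
x = F⁻¹(0.12) = 0.0425

Verification: P(X ≤ 0.0425) = 0.12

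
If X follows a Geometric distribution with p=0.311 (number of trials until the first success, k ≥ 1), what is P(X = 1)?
0.311000

We have X ~ Geometric(p=0.311) (number of trials until the first success, k ≥ 1).

For a Geometric distribution, the PMF gives us the probability of each outcome.

Using the PMF formula:
P(X = 1) = 0.311000

Rounded to 4 decimal places: 0.3110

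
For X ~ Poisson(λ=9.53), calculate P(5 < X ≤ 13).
0.809184

We have X ~ Poisson(λ=9.53).

To find P(5 < X ≤ 13), we use:
P(5 < X ≤ 13) = P(X ≤ 13) - P(X ≤ 5)
                 = F(13) - F(5)
                 = 0.896275 - 0.087091
                 = 0.809184

So there's approximately a 80.9% chance that X falls in this range.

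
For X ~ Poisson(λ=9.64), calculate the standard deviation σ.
3.1048

We have X ~ Poisson(λ=9.64).

For a Poisson distribution with λ=9.64:
σ = √Var(X) = 3.1048

The standard deviation is the square root of the variance.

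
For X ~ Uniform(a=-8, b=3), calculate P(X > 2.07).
0.084545

We have X ~ Uniform(a=-8, b=3).

P(X > 2.07) = 1 - P(X ≤ 2.07)
                = 1 - F(2.07)
                = 1 - 0.915455
                = 0.084545

So there's approximately a 8.5% chance that X exceeds 2.07.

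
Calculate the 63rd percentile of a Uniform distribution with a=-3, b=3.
0.7800

We have X ~ Uniform(a=-3, b=3).

We want to find x such that P(X ≤ x) = 0.63.

This is the 63rd percentile, which means 63% of values fall below this point.

Using the inverse CDF (quantile function):
x = F⁻¹(0.63) = 0.7800

Verification: P(X ≤ 0.7800) = 0.63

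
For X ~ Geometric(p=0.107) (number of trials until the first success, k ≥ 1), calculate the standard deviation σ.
8.8317

We have X ~ Geometric(p=0.107) (number of trials until the first success, k ≥ 1).

For a Geometric distribution with p=0.107 (number of trials until the first success, k ≥ 1):
σ = √Var(X) = 8.8317

The standard deviation is the square root of the variance.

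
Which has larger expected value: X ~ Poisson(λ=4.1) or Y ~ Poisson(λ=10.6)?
Y has larger mean (10.6000 > 4.1000)

Compute the expected value for each distribution:

X ~ Poisson(λ=4.1):
E[X] = 4.1000

Y ~ Poisson(λ=10.6):
E[Y] = 10.6000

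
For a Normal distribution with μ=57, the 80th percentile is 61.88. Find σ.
σ = 5.7983

For X ~ Normal(μ, σ), the p-th percentile satisfies x = μ + z_p × σ,
where z_p = Φ⁻¹(p) is the standard normal quantile.

Step 1: z_{0.8} = Φ⁻¹(0.8) = 0.8416

Step 2: Solve for σ:
61.88 = 57 + 0.8416 × σ
σ = (61.88 - 57) / 0.8416
σ = 4.88 / 0.8416
σ = 5.7983

Verification: μ + z × σ = 57 + 0.8416 × 5.7983 = 61.88 ✓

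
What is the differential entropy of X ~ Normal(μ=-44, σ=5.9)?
3.1939 nats

We have X ~ Normal(μ=-44, σ=5.9).

The differential entropy measures the uncertainty or information content of the distribution.

For a Normal distribution with μ=-44, σ=5.9:
h(X) = 3.1939 nats

(In bits, this would be 4.6078 bits.)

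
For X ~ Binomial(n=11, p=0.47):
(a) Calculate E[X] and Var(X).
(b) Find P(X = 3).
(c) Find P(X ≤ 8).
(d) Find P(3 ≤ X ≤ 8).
(a) E[X] = 5.1700, Var(X) = 2.7401
(b) P(X = 3) = 0.106656
(c) P(X ≤ 8) = 0.979396
(d) P(3 ≤ X ≤ 8) = 0.929337

We have X ~ Binomial(n=11, p=0.47).

(a) Moments:
E[X] = 5.1700
Var(X) = 2.7401
σ = √Var(X) = 1.6553

(b) Point probability using PMF:
P(X = 3) = 0.106656

(c) Cumulative probability using CDF:
P(X ≤ 8) = F(8) = 0.979396

(d) Range probability:
P(3 ≤ X ≤ 8) = P(X ≤ 8) - P(X ≤ 2)
                   = F(8) - F(2)
                   = 0.979396 - 0.050059
                   = 0.929337

This means approximately 92.9% of outcomes fall in the interval [3, 8].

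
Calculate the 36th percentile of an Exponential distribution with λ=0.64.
0.6973

We have X ~ Exponential(λ=0.64).

We want to find x such that P(X ≤ x) = 0.36.

This is the 36th percentile, which means 36% of values fall below this point.

Using the inverse CDF (quantile function):
x = F⁻¹(0.36) = 0.6973

Verification: P(X ≤ 0.6973) = 0.36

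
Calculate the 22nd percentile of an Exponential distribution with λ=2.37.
0.1048

We have X ~ Exponential(λ=2.37).

We want to find x such that P(X ≤ x) = 0.22.

This is the 22nd percentile, which means 22% of values fall below this point.

Using the inverse CDF (quantile function):
x = F⁻¹(0.22) = 0.1048

Verification: P(X ≤ 0.1048) = 0.22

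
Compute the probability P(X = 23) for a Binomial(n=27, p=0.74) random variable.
0.078795

We have X ~ Binomial(n=27, p=0.74).

For a Binomial distribution, the PMF gives us the probability of each outcome.

Using the PMF formula:
P(X = 23) = 0.078795

Rounded to 4 decimal places: 0.0788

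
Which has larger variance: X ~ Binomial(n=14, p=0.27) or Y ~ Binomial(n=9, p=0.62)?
X has larger variance (2.7594 > 2.1204)

Compute the variance for each distribution:

X ~ Binomial(n=14, p=0.27):
Var(X) = 2.7594

Y ~ Binomial(n=9, p=0.62):
Var(Y) = 2.1204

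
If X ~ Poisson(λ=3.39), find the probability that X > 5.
0.128197

We have X ~ Poisson(λ=3.39).

P(X > 5) = 1 - P(X ≤ 5)
                = 1 - F(5)
                = 1 - 0.871803
                = 0.128197

So there's approximately a 12.8% chance that X exceeds 5.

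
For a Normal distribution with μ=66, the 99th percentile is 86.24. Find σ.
σ = 8.7003

For X ~ Normal(μ, σ), the p-th percentile satisfies x = μ + z_p × σ,
where z_p = Φ⁻¹(p) is the standard normal quantile.

Step 1: z_{0.99} = Φ⁻¹(0.99) = 2.3263

Step 2: Solve for σ:
86.24 = 66 + 2.3263 × σ
σ = (86.24 - 66) / 2.3263
σ = 20.24 / 2.3263
σ = 8.7003

Verification: μ + z × σ = 66 + 2.3263 × 8.7003 = 86.24 ✓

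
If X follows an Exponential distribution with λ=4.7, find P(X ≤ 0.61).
0.943131

We have X ~ Exponential(λ=4.7).

The CDF gives us P(X ≤ k).

Using the CDF:
P(X ≤ 0.61) = 0.943131

This means there's approximately a 94.3% chance that X is at most 0.61.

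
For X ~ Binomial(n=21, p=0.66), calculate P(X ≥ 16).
0.228761

We have X ~ Binomial(n=21, p=0.66).

For discrete distributions, P(X ≥ 16) = 1 - P(X ≤ 15).

P(X ≤ 15) = 0.771239
P(X ≥ 16) = 1 - 0.771239 = 0.228761

So there's approximately a 22.9% chance that X is at least 16.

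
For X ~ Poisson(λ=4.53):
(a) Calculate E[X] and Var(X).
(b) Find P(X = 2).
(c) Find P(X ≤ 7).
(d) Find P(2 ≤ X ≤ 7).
(a) E[X] = 4.5300, Var(X) = 4.5300
(b) P(X = 2) = 0.110615
(c) P(X ≤ 7) = 0.910922
(d) P(2 ≤ X ≤ 7) = 0.851305

We have X ~ Poisson(λ=4.53).

(a) Moments:
E[X] = 4.5300
Var(X) = 4.5300
σ = √Var(X) = 2.1284

(b) Point probability using PMF:
P(X = 2) = 0.110615

(c) Cumulative probability using CDF:
P(X ≤ 7) = F(7) = 0.910922

(d) Range probability:
P(2 ≤ X ≤ 7) = P(X ≤ 7) - P(X ≤ 1)
                   = F(7) - F(1)
                   = 0.910922 - 0.059617
                   = 0.851305

This means approximately 85.1% of outcomes fall in the interval [2, 7].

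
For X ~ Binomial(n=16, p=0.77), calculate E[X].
12.3200

We have X ~ Binomial(n=16, p=0.77).

For a Binomial distribution with n=16, p=0.77:
E[X] = 12.3200

This is the expected (average) value of X.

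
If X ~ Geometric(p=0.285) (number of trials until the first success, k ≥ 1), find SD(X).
2.9669

We have X ~ Geometric(p=0.285) (number of trials until the first success, k ≥ 1).

For a Geometric distribution with p=0.285 (number of trials until the first success, k ≥ 1):
σ = √Var(X) = 2.9669

The standard deviation is the square root of the variance.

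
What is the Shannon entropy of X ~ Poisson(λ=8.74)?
2.4927 nats

We have X ~ Poisson(λ=8.74).

The Shannon entropy measures the uncertainty or information content of the distribution.

For a Poisson distribution with λ=8.74:
H(X) = 2.4927 nats

(In bits, this would be 3.5962 bits.)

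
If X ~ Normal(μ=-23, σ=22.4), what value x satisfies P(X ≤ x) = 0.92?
8.4736

We have X ~ Normal(μ=-23, σ=22.4).

We want to find x such that P(X ≤ x) = 0.92.

This is the 92nd percentile, which means 92% of values fall below this point.

Using the inverse CDF (quantile function):
x = F⁻¹(0.92) = 8.4736

Verification: P(X ≤ 8.4736) = 0.92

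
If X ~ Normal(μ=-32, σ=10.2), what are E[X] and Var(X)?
E[X] = -32.0000, Var(X) = 104.0400

We have X ~ Normal(μ=-32, σ=10.2).

For a Normal distribution with μ=-32, σ=10.2:

Expected value:
E[X] = -32.0000

Variance:
Var(X) = 104.0400

Standard deviation:
σ = √Var(X) = 10.2000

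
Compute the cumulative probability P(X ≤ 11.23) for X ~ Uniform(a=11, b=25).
0.016429

We have X ~ Uniform(a=11, b=25).

The CDF gives us P(X ≤ k).

Using the CDF:
P(X ≤ 11.23) = 0.016429

This means there's approximately a 1.6% chance that X is at most 11.23.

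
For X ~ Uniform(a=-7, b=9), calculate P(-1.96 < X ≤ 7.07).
0.564375

We have X ~ Uniform(a=-7, b=9).

To find P(-1.96 < X ≤ 7.07), we use:
P(-1.96 < X ≤ 7.07) = P(X ≤ 7.07) - P(X ≤ -1.96)
                 = F(7.07) - F(-1.96)
                 = 0.879375 - 0.315000
                 = 0.564375

So there's approximately a 56.4% chance that X falls in this range.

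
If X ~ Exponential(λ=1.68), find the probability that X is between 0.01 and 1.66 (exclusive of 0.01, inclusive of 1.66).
0.921845

We have X ~ Exponential(λ=1.68).

To find P(0.01 < X ≤ 1.66), we use:
P(0.01 < X ≤ 1.66) = P(X ≤ 1.66) - P(X ≤ 0.01)
                 = F(1.66) - F(0.01)
                 = 0.938505 - 0.016660
                 = 0.921845

So there's approximately a 92.2% chance that X falls in this range.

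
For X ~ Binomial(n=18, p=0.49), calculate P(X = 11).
0.111661

We have X ~ Binomial(n=18, p=0.49).

For a Binomial distribution, the PMF gives us the probability of each outcome.

Using the PMF formula:
P(X = 11) = 0.111661

Rounded to 4 decimal places: 0.1117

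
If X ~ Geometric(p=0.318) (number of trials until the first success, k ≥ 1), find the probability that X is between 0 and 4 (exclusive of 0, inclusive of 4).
0.783660

We have X ~ Geometric(p=0.318) (number of trials until the first success, k ≥ 1).

To find P(0 < X ≤ 4), we use:
P(0 < X ≤ 4) = P(X ≤ 4) - P(X ≤ 0)
                 = F(4) - F(0)
                 = 0.783660 - 0.000000
                 = 0.783660

So there's approximately a 78.4% chance that X falls in this range.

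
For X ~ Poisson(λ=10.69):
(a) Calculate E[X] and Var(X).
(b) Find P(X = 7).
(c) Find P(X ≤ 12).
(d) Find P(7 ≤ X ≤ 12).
(a) E[X] = 10.6900, Var(X) = 10.6900
(b) P(X = 7) = 0.072078
(c) P(X ≤ 12) = 0.722093
(d) P(7 ≤ X ≤ 12) = 0.629809

We have X ~ Poisson(λ=10.69).

(a) Moments:
E[X] = 10.6900
Var(X) = 10.6900
σ = √Var(X) = 3.2696

(b) Point probability using PMF:
P(X = 7) = 0.072078

(c) Cumulative probability using CDF:
P(X ≤ 12) = F(12) = 0.722093

(d) Range probability:
P(7 ≤ X ≤ 12) = P(X ≤ 12) - P(X ≤ 6)
                   = F(12) - F(6)
                   = 0.722093 - 0.092284
                   = 0.629809

This means approximately 63.0% of outcomes fall in the interval [7, 12].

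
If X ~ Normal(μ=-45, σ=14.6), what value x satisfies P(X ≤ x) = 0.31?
-52.2394

We have X ~ Normal(μ=-45, σ=14.6).

We want to find x such that P(X ≤ x) = 0.31.

This is the 31st percentile, which means 31% of values fall below this point.

Using the inverse CDF (quantile function):
x = F⁻¹(0.31) = -52.2394

Verification: P(X ≤ -52.2394) = 0.31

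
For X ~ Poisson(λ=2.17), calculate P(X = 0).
0.114178

We have X ~ Poisson(λ=2.17).

For a Poisson distribution, the PMF gives us the probability of each outcome.

Using the PMF formula:
P(X = 0) = 0.114178

Rounded to 4 decimal places: 0.1142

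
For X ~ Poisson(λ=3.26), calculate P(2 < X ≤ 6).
0.584115

We have X ~ Poisson(λ=3.26).

To find P(2 < X ≤ 6), we use:
P(2 < X ≤ 6) = P(X ≤ 6) - P(X ≤ 2)
                 = F(6) - F(2)
                 = 0.951637 - 0.367523
                 = 0.584115

So there's approximately a 58.4% chance that X falls in this range.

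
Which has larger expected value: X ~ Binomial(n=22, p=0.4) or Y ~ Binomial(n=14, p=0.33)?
X has larger mean (8.8000 > 4.6200)

Compute the expected value for each distribution:

X ~ Binomial(n=22, p=0.4):
E[X] = 8.8000

Y ~ Binomial(n=14, p=0.33):
E[Y] = 4.6200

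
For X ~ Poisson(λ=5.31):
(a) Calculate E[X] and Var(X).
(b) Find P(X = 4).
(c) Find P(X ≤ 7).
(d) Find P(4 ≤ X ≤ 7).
(a) E[X] = 5.3100, Var(X) = 5.3100
(b) P(X = 4) = 0.163705
(c) P(X ≤ 7) = 0.832311
(d) P(4 ≤ X ≤ 7) = 0.608138

We have X ~ Poisson(λ=5.31).

(a) Moments:
E[X] = 5.3100
Var(X) = 5.3100
σ = √Var(X) = 2.3043

(b) Point probability using PMF:
P(X = 4) = 0.163705

(c) Cumulative probability using CDF:
P(X ≤ 7) = F(7) = 0.832311

(d) Range probability:
P(4 ≤ X ≤ 7) = P(X ≤ 7) - P(X ≤ 3)
                   = F(7) - F(3)
                   = 0.832311 - 0.224174
                   = 0.608138

This means approximately 60.8% of outcomes fall in the interval [4, 7].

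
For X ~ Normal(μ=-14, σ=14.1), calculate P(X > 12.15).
0.031826

We have X ~ Normal(μ=-14, σ=14.1).

P(X > 12.15) = 1 - P(X ≤ 12.15)
                = 1 - F(12.15)
                = 1 - 0.968174
                = 0.031826

So there's approximately a 3.2% chance that X exceeds 12.15.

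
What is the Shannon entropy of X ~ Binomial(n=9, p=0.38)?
1.7898 nats

We have X ~ Binomial(n=9, p=0.38).

The Shannon entropy measures the uncertainty or information content of the distribution.

For a Binomial distribution with n=9, p=0.38:
H(X) = 1.7898 nats

(In bits, this would be 2.5821 bits.)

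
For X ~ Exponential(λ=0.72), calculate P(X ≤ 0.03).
0.021368

We have X ~ Exponential(λ=0.72).

The CDF gives us P(X ≤ k).

Using the CDF:
P(X ≤ 0.03) = 0.021368

This means there's approximately a 2.1% chance that X is at most 0.03.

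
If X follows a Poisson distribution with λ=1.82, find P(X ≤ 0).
0.162026

We have X ~ Poisson(λ=1.82).

The CDF gives us P(X ≤ k).

Using the CDF:
P(X ≤ 0) = 0.162026

This means there's approximately a 16.2% chance that X is at most 0.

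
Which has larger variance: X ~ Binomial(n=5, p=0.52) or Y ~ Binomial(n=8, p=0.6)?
Y has larger variance (1.9200 > 1.2480)

Compute the variance for each distribution:

X ~ Binomial(n=5, p=0.52):
Var(X) = 1.2480

Y ~ Binomial(n=8, p=0.6):
Var(Y) = 1.9200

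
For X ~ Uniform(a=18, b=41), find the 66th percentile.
33.1800

We have X ~ Uniform(a=18, b=41).

We want to find x such that P(X ≤ x) = 0.66.

This is the 66th percentile, which means 66% of values fall below this point.

Using the inverse CDF (quantile function):
x = F⁻¹(0.66) = 33.1800

Verification: P(X ≤ 33.1800) = 0.66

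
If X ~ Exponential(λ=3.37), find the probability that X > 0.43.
0.234781

We have X ~ Exponential(λ=3.37).

P(X > 0.43) = 1 - P(X ≤ 0.43)
                = 1 - F(0.43)
                = 1 - 0.765219
                = 0.234781

So there's approximately a 23.5% chance that X exceeds 0.43.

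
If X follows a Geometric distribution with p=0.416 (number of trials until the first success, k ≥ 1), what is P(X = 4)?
0.082858

We have X ~ Geometric(p=0.416) (number of trials until the first success, k ≥ 1).

For a Geometric distribution, the PMF gives us the probability of each outcome.

Using the PMF formula:
P(X = 4) = 0.082858

Rounded to 4 decimal places: 0.0829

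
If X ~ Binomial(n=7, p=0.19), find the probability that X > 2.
0.131268

We have X ~ Binomial(n=7, p=0.19).

P(X > 2) = 1 - P(X ≤ 2)
                = 1 - F(2)
                = 1 - 0.868732
                = 0.131268

So there's approximately a 13.1% chance that X exceeds 2.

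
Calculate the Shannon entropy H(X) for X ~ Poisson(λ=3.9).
2.0732 nats

We have X ~ Poisson(λ=3.9).

The Shannon entropy measures the uncertainty or information content of the distribution.

For a Poisson distribution with λ=3.9:
H(X) = 2.0732 nats

(In bits, this would be 2.9910 bits.)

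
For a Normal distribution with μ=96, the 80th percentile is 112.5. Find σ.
σ = 19.6050

For X ~ Normal(μ, σ), the p-th percentile satisfies x = μ + z_p × σ,
where z_p = Φ⁻¹(p) is the standard normal quantile.

Step 1: z_{0.8} = Φ⁻¹(0.8) = 0.8416

Step 2: Solve for σ:
112.5 = 96 + 0.8416 × σ
σ = (112.5 - 96) / 0.8416
σ = 16.50 / 0.8416
σ = 19.6050

Verification: μ + z × σ = 96 + 0.8416 × 19.6050 = 112.50 ✓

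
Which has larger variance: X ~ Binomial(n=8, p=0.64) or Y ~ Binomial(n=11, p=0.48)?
Y has larger variance (2.7456 > 1.8432)

Compute the variance for each distribution:

X ~ Binomial(n=8, p=0.64):
Var(X) = 1.8432

Y ~ Binomial(n=11, p=0.48):
Var(Y) = 2.7456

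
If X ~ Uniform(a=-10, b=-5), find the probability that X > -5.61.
0.122000

We have X ~ Uniform(a=-10, b=-5).

P(X > -5.61) = 1 - P(X ≤ -5.61)
                = 1 - F(-5.61)
                = 1 - 0.878000
                = 0.122000

So there's approximately a 12.2% chance that X exceeds -5.61.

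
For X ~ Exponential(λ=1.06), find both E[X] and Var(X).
E[X] = 0.9434, Var(X) = 0.8900

We have X ~ Exponential(λ=1.06).

For an Exponential distribution with λ=1.06:

Expected value:
E[X] = 0.9434

Variance:
Var(X) = 0.8900

Standard deviation:
σ = √Var(X) = 0.9434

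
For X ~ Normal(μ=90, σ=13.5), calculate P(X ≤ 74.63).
0.127452

We have X ~ Normal(μ=90, σ=13.5).

The CDF gives us P(X ≤ k).

Using the CDF:
P(X ≤ 74.63) = 0.127452

This means there's approximately a 12.7% chance that X is at most 74.63.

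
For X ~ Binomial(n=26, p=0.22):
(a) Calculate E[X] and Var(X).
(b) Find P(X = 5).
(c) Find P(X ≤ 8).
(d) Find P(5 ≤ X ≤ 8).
(a) E[X] = 5.7200, Var(X) = 4.4616
(b) P(X = 5) = 0.183736
(c) P(X ≤ 8) = 0.902035
(d) P(5 ≤ X ≤ 8) = 0.609197

We have X ~ Binomial(n=26, p=0.22).

(a) Moments:
E[X] = 5.7200
Var(X) = 4.4616
σ = √Var(X) = 2.1122

(b) Point probability using PMF:
P(X = 5) = 0.183736

(c) Cumulative probability using CDF:
P(X ≤ 8) = F(8) = 0.902035

(d) Range probability:
P(5 ≤ X ≤ 8) = P(X ≤ 8) - P(X ≤ 4)
                   = F(8) - F(4)
                   = 0.902035 - 0.292838
                   = 0.609197

This means approximately 60.9% of outcomes fall in the interval [5, 8].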